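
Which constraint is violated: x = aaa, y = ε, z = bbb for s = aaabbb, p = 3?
Violated: |y| > 0

The decomposition x = aaa, y = ε, z = bbb for s = aaabbb with p = 3
violates the constraint: |y| > 0

|y| = 0, but the pumping lemma requires |y| > 0 (y must be non-empty).

Pumping lemma constraints:
1. xyz = s (decomposition is valid)
2. |xy| ≤ p
3. |y| > 0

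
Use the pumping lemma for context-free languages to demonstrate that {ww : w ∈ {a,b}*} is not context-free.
Assume for contradiction that L is context-free, and let p ≥ 1 be the pumping length given by the pumping lemma for CFLs.
Choose s = a^p b^p a^p b^p. Then s ∈ L (take w = a^p b^p) and |s| = 4p ≥ p.
By the CFL pumping lemma, s = uvxyz for some u, v, x, y, z with |vxy| ≤ p, |vy| ≥ 1, and uv^i xy^i z ∈ L for every i ≥ 0.

Write s as four blocks A₁ B₁ A₂ B₂ with A₁ = A₂ = a^p and B₁ = B₂ = b^p. Since |vxy| ≤ p, the window vxy lies inside at most two adjacent blocks. Take i = 0 and let t = uxz, so |t| = 4p − |vy| with 1 ≤ |vy| ≤ p. If |t| is odd, t ∉ L immediately, so assume |vy| is even (hence |vy| ≥ 2) and |t|/2 = 2p − |vy|/2, which satisfies p ≤ |t|/2 ≤ 2p − 1.

Case 1 (vxy inside A₁B₁): t = a^(p−j) b^(p−l) a^p b^p with j + l = |vy|. The second half of t has length < 2p, so it is a suffix of the trailing a^p b^p and ends in b; the first half is a^(p−j) b^(p−l) a^((j+l)/2), which ends in a because (j+l)/2 ≥ 1. The halves differ, so t ∉ L.

Case 2 (vxy inside B₁A₂, straddling the middle): t = a^p b^(p−j) a^(p−l) b^p with j + l = |vy|. If t = ww, then w is a prefix of t of length ≥ p, so w begins with a^p; and w is a suffix of t of length ≥ p, so w ends with b^p. That forces |w| ≥ 2p, contradicting |w| = |t|/2 ≤ 2p − 1. So t ∉ L.

Case 3 (vxy inside A₂B₂): t = a^p b^p a^(p−j) b^(p−l) with j + l = |vy|. The first half of t is a prefix of a^p b^p, so it begins with a; the second half is b^((j+l)/2) a^(p−j) b^(p−l), which begins with b. The halves differ, so t ∉ L.

In every case uv⁰xy⁰z = uxz ∉ L.

This contradicts the CFL pumping lemma, which requires uv^i xy^i z ∈ L for all i ≥ 0.
Hence L = {ww : w ∈ {a,b}*} is not context-free. ∎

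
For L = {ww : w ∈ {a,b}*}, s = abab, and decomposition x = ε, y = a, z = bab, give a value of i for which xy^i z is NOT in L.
i = 2

xy²z = ε · aa · bab = aabab; aabab has odd length 5, so it cannot be written as ww and is not in L.
(Other choices also work, e.g. i = 0, 3; only i = 1 is guaranteed to stay in L since xy¹z = s.)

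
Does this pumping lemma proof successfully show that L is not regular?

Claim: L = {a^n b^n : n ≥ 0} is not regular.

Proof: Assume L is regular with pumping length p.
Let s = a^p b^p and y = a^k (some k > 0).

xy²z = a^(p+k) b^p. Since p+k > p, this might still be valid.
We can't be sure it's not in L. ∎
The proof is INCORRECT.

Error: The conclusion is wrong.
xy²z = a^(p+k) b^p is definitely NOT in L because the number of a's (p+k) ≠ number of b's (p).
The proof incorrectly doubts what is actually a valid contradiction.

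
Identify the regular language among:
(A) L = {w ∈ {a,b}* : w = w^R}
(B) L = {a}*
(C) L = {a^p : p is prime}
(B) {a}*

(B) L = {a}* is regular.

This can be recognized by a finite automaton (DFA/NFA).
Regular expressions like {a}* define regular languages.

The other choices are not regular:
- {w ∈ {a,b}* : w = w^R}: After pumping, the string is no longer symmetric
- {a^p : p is prime}: After pumping, the length becomes composite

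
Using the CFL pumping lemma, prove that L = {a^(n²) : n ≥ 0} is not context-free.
Assume for contradiction that L is context-free, and let p ≥ 1 be the pumping length given by the pumping lemma for CFLs.
Choose s = a^(p²). Then s ∈ L and |s| = p² ≥ p.
By the CFL pumping lemma, s = uvxyz for some u, v, x, y, z with |vxy| ≤ p, |vy| ≥ 1, and uv^i xy^i z ∈ L for every i ≥ 0.
All symbols are a's, so only lengths matter: let k = |vy|, with 1 ≤ k ≤ |vxy| ≤ p.

Take i = 2: |uv²xy²z| = p² + k, and p² < p² + k ≤ p² + p < (p + 1)².
So the length lies strictly between consecutive squares and is not a perfect square; uv²xy²z ∉ L.

This contradicts the CFL pumping lemma, which requires uv^i xy^i z ∈ L for all i ≥ 0.
Hence L = {a^(n²) : n ≥ 0} is not context-free. ∎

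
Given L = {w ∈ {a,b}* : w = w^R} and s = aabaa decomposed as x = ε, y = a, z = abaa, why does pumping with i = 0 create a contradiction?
xy⁰z = abaa ∉ L

Pumping with i = 0 replaces y = a by y⁰ = ε:
- Original: s = xyz = aabaa; aabaa reversed is aabaa, the same string, so it is a palindrome and is in L
- Pumped: xy⁰z = ε · ε · abaa = abaa
- abaa reversed is aaba ≠ abaa, so it is not a palindrome and is not in L

The pumping lemma would require xy⁰z ∈ L, so this decomposition yields a contradiction.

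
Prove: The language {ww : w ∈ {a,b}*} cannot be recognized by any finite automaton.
Assume for contradiction that L is regular, and let p ≥ 1 be the pumping length given by the pumping lemma.
Choose s = a^p b a^p b. Then s ∈ L (take w = a^p b) and |s| = 2p + 2 ≥ p.
By the pumping lemma, s = xyz for some x, y, z with |xy| ≤ p, |y| ≥ 1, and xy^i z ∈ L for every i ≥ 0.
Since |xy| ≤ p and the first p symbols of s are all a's, y = a^k for some k with 1 ≤ k ≤ p.

Take i = 2: t = xy²z = a^(p + k) b a^p b.
Suppose t = uu for some string u. The string t contains exactly two b's and ends in b, so u contains exactly one b and ends in b; hence u = a^j b for some j, and uu = a^j b a^j b. Comparing with t = a^(p + k) b a^p b forces j = p + k (first block) and j = p (second block), which is impossible since k ≥ 1. So t ∉ L.

This contradicts the pumping lemma, which requires xy^i z ∈ L for all i ≥ 0.
Hence L = {ww : w ∈ {a,b}*} is not regular. ∎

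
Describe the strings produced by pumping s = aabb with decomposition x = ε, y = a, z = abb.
{xy^i z : i ≥ 0} = {a^(i+1) b^2 : i ≥ 0} = {abb, aabb, aaabb, ...}

With x = ε, y = a, z = abb: Starting with aabb and pumping the first 'a' (z = abb keeps the second 'a'), we get strings with i+1 a's followed by 2 b's for i = 0, 1, 2, ...; note bb is not produced because z always contributes one a.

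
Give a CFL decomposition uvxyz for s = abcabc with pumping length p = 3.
u='ab', v='c', x='a', y='b', z='c'

For s = abcabc with pumping length p = 3:

One valid decomposition:
- u = 'ab'
- v = 'c'
- x = 'a'
- y = 'b'
- z = 'c'

Verification:
- uvxyz = 'ab' + 'c' + 'a' + 'b' + 'c' = abcabc ✓
- |vxy| = |'cab'| = 3 ≤ 3 ✓
- |vy| = |'cb'| = 2 > 0 ✓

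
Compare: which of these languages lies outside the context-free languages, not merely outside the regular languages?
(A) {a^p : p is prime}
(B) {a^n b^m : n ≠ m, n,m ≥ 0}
(A) {a^p : p is prime}

(A) {a^p : p is prime} requires the CFL pumping lemma.

- {a^n b^m : n ≠ m, n,m ≥ 0} is context-free (but not regular)
  • Can be shown non-regular with the regular pumping lemma
  • After pumping a's, we can make n = m

- {a^p : p is prime} is NOT context-free
  • Requires the CFL pumping lemma to prove
  • The CFL pumping lemma also fails because prime gaps are unbounded

The CFL pumping lemma is "stronger" in that it can prove non-membership
in the larger class of context-free languages.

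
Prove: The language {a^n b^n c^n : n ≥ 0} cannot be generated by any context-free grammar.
Assume for contradiction that L is context-free, and let p ≥ 1 be the pumping length given by the pumping lemma for CFLs.
Choose s = a^p b^p c^p. Then s ∈ L and |s| = 3p ≥ p.
By the CFL pumping lemma, s = uvxyz for some u, v, x, y, z with |vxy| ≤ p, |vy| ≥ 1, and uv^i xy^i z ∈ L for every i ≥ 0.

Because |vxy| ≤ p, the window vxy cannot contain both an a and a c: any substring of s containing both must include the entire block b^p plus at least one a and one c, so it has length ≥ p + 2 > p.
Hence at least one of the letters a, c does not occur in vy at all.

Take i = 0: the string uxz is obtained from s by deleting |vy| ≥ 1 symbols, so |uxz| = 3p − |vy| < 3p.
But the letter (a or c) that does not occur in vy still occurs exactly p times in uxz. Every string of L with exactly p copies of some letter is a^p b^p c^p, of length 3p. Since |uxz| < 3p, uxz ∉ L.

This contradicts the CFL pumping lemma, which requires uv^i xy^i z ∈ L for all i ≥ 0.
Hence L = {a^n b^n c^n : n ≥ 0} is not context-free. ∎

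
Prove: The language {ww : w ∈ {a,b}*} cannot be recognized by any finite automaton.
Assume for contradiction that L is regular, and let p ≥ 1 be the pumping length given by the pumping lemma.
Choose s = a^p b a^p b. Then s ∈ L (take w = a^p b) and |s| = 2p + 2 ≥ p.
By the pumping lemma, s = xyz for some x, y, z with |xy| ≤ p, |y| ≥ 1, and xy^i z ∈ L for every i ≥ 0.
Since |xy| ≤ p and the first p symbols of s are all a's, y = a^k for some k with 1 ≤ k ≤ p.

Take i = 2: t = xy²z = a^(p + k) b a^p b.
Suppose t = uu for some string u. The string t contains exactly two b's and ends in b, so u contains exactly one b and ends in b; hence u = a^j b for some j, and uu = a^j b a^j b. Comparing with t = a^(p + k) b a^p b forces j = p + k (first block) and j = p (second block), which is impossible since k ≥ 1. So t ∉ L.

This contradicts the pumping lemma, which requires xy^i z ∈ L for all i ≥ 0.
Hence L = {ww : w ∈ {a,b}*} is not regular. ∎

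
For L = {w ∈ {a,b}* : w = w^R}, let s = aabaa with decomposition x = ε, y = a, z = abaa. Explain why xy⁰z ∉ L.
xy⁰z = abaa ∉ L

Pumping with i = 0 replaces y = a by y⁰ = ε:
- Original: s = xyz = aabaa; aabaa reversed is aabaa, the same string, so it is a palindrome and is in L
- Pumped: xy⁰z = ε · ε · abaa = abaa
- abaa reversed is aaba ≠ abaa, so it is not a palindrome and is not in L

The pumping lemma would require xy⁰z ∈ L, so this decomposition yields a contradiction.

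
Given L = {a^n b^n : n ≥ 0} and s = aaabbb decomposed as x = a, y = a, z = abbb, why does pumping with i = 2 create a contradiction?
xy²z = aaaabbb ∉ L

Pumping with i = 2 replaces y = a by y² = aa:
- Original: s = xyz = aaabbb; aaabbb = a^3 b^3 has equal counts (3 = 3), so it is in L
- Pumped: xy²z = a · aa · abbb = aaaabbb
- aaaabbb has 4 a's and 3 b's; 4 ≠ 3, so it is not in L

The pumping lemma would require xy²z ∈ L, so this decomposition yields a contradiction.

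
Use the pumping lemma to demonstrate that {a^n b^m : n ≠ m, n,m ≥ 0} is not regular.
Assume for contradiction that L is regular, and let p ≥ 1 be the pumping length given by the pumping lemma.
Choose s = a^p b^(p + p!). Then s ∈ L because p ≠ p + p! (as p! ≥ 1), and |s| ≥ p.
By the pumping lemma, s = xyz for some x, y, z with |xy| ≤ p, |y| ≥ 1, and xy^i z ∈ L for every i ≥ 0.
Since |xy| ≤ p and the first p symbols of s are all a's, y = a^k for some k with 1 ≤ k ≤ p.
For every i ≥ 0, xy^i z = a^(p + (i − 1)k) b^(p + p!).

Because 1 ≤ k ≤ p, k divides p!. Let t = p!/k (a positive integer) and take i = t + 1.
Then the number of a's is p + tk = p + p!, which equals the number of b's.
So xy^(t+1) z = a^(p + p!) b^(p + p!) has equally many a's and b's and is NOT in L.

This contradicts the pumping lemma, which requires xy^i z ∈ L for all i ≥ 0.
Hence L = {a^n b^m : n ≠ m, n,m ≥ 0} is not regular. ∎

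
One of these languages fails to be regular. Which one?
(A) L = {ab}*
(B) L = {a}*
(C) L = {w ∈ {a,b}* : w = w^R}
(C) {w ∈ {a,b}* : w = w^R}

(C) L = {w ∈ {a,b}* : w = w^R} is NOT regular.

The pumping lemma can be used to prove this:
After pumping, the string is no longer symmetric

The other languages are regular because they can be recognized by finite automata.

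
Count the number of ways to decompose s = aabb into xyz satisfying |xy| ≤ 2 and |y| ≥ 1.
3

For s = 'aabb' with pumping length p = 2:

Constraints: |xy| ≤ 2, |y| > 0

Valid decompositions (|xy| ≤ p, |y| ≥ 1):
  • x='', y='a', z='abb'
  • x='a', y='a', z='bb'
  • x='', y='aa', z='bb'

Total count: 3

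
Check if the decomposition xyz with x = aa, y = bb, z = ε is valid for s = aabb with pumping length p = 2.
Violated: |xy| ≤ p

The decomposition x = aa, y = bb, z = ε for s = aabb with p = 2
violates the constraint: |xy| ≤ p

|xy| = |aabb| = 4 > 2 = p. The decomposition puts too many characters in xy.

Pumping lemma constraints:
1. xyz = s (decomposition is valid)
2. |xy| ≤ p
3. |y| > 0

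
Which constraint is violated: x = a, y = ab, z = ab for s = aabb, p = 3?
Violated: xyz = s

The decomposition x = a, y = ab, z = ab for s = aabb with p = 3
violates the constraint: xyz = s

xyz = 'a' + 'ab' + 'ab' = 'aabab' ≠ 'aabb' = s. The decomposition doesn't reconstruct s.

Pumping lemma constraints:
1. xyz = s (decomposition is valid)
2. |xy| ≤ p
3. |y| > 0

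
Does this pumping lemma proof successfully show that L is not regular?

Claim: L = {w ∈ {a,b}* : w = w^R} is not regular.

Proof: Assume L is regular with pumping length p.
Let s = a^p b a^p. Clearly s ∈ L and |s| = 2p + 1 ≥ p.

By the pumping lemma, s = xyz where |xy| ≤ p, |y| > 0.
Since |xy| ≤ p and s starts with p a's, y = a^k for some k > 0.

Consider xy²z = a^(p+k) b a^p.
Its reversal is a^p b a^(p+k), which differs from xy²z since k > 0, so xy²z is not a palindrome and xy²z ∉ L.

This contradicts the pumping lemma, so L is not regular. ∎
The proof is correct.

This proof is valid because:
1. s = a^p b a^p is in L and is chosen in terms of p, so |s| ≥ p holds for every p
2. The decomposition analysis is correct: |xy| ≤ p forces y to lie inside the leading a's
3. The contradiction is valid: a^(p+k) b a^p has more a's before the b than after it, so it is not a palindrome
4. The conclusion follows logically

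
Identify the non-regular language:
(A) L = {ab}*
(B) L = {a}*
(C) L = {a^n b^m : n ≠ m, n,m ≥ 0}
(C) {a^n b^m : n ≠ m, n,m ≥ 0}

(C) L = {a^n b^m : n ≠ m, n,m ≥ 0} is NOT regular.

The pumping lemma can be used to prove this:
After pumping a's, we can make n = m

The other languages are regular because they can be recognized by finite automata.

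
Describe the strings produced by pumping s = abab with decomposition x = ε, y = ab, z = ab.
{xy^i z : i ≥ 0} = {(ab)^(i+1) : i ≥ 0} = {ab, abab, ababab, ...}

With x = ε, y = ab, z = ab: Pumping 'ab' gives strings of alternating a's and b's.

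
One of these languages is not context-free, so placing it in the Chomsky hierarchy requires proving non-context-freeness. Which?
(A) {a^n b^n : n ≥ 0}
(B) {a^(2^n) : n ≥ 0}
(B) {a^(2^n) : n ≥ 0}

(B) {a^(2^n) : n ≥ 0} requires the CFL pumping lemma.

- {a^n b^n : n ≥ 0} is context-free (but not regular)
  • Can be shown non-regular with the regular pumping lemma
  • After pumping, the number of a's and b's become unequal

- {a^(2^n) : n ≥ 0} is NOT context-free
  • Requires the CFL pumping lemma to prove
  • Gaps between powers of 2 grow exponentially

The CFL pumping lemma is "stronger" in that it can prove non-membership
in the larger class of context-free languages.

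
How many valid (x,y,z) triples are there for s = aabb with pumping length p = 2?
3

For s = 'aabb' with pumping length p = 2:

Constraints: |xy| ≤ 2, |y| > 0

Valid decompositions (|xy| ≤ p, |y| ≥ 1):
  • x='', y='a', z='abb'
  • x='a', y='a', z='bb'
  • x='', y='aa', z='bb'

Total count: 3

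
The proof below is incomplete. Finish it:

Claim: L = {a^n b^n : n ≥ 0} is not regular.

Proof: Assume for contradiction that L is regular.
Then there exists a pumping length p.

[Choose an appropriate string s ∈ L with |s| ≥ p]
s = a^p b^p

This string is in L (has equal a's and b's) and has length 2p ≥ p.
Any decomposition xyz with |xy| ≤ p means y consists only of a's,
so pumping will unbalance the counts.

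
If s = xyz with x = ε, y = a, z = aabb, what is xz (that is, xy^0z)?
aabb

Given x = '', y = 'a', z = 'aabb' and i = 0:

xy^0z = x + y·y·...·y (0 times) + z
       = '' + 'a'^0 + 'aabb'
       = '' + '' + 'aabb'
       = 'aabb'

The pumped string is 'aabb' with length 4.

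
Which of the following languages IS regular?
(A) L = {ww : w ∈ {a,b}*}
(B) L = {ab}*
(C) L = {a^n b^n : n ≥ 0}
(B) {ab}*

(B) L = {ab}* is regular.

This can be recognized by a finite automaton (DFA/NFA).
Regular expressions like {ab}* define regular languages.

The other choices are not regular:
- {a^n b^n : n ≥ 0}: After pumping, the number of a's and b's become unequal
- {ww : w ∈ {a,b}*}: After pumping, the two halves no longer match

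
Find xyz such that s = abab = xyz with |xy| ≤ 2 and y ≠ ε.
x = 'a', y = 'b', z = 'ab'

For s = abab and p = 2, one valid decomposition is:
- x = 'a' (length 1)
- y = 'b' (length 1)
- z = 'ab' (length 2)

Verification:
- xyz = 'a' + 'b' + 'ab' = abab ✓
- |xy| = 2 ≤ 2 ✓
- |y| = 1 > 0 ✓

All pumping lemma constraints are satisfied.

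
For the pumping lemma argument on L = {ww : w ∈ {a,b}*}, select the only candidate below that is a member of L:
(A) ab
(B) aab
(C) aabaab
(C) aabaab

The pumping lemma is applied to a string s that lies in L, so first check membership of each option:
- (A) ab has length 2; its halves are a and b, which differ, so it is not in L ✗
- (B) aab has odd length 3, so it cannot be written as ww and is not in L ✗
- (C) aabaab splits into halves aab · aab, which are equal, so it is in L (w = aab) ✓

Only (C) aabaab is in L, so it is the only candidate that could play the role of s.
(In a complete proof one picks s in terms of the pumping length p so that |s| ≥ p is guaranteed; a fixed string like aabaab illustrates the shape of such an s.)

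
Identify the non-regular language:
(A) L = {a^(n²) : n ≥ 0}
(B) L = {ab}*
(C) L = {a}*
(A) {a^(n²) : n ≥ 0}

(A) L = {a^(n²) : n ≥ 0} is NOT regular.

The pumping lemma can be used to prove this:
After pumping, length is no longer a perfect square

The other languages are regular because they can be recognized by finite automata.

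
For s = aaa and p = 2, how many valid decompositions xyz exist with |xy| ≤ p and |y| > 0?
3

For s = 'aaa' with pumping length p = 2:

Constraints: |xy| ≤ 2, |y| > 0

Valid decompositions (|xy| ≤ p, |y| ≥ 1):
  • x='', y='a', z='aa'
  • x='a', y='a', z='a'
  • x='', y='aa', z='a'

Total count: 3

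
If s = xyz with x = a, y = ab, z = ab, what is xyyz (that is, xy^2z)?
aababab

Given x = 'a', y = 'ab', z = 'ab' and i = 2:

xy^2z = x + y·y·...·y (2 times) + z
       = 'a' + 'ab'^2 + 'ab'
       = 'a' + 'abab' + 'ab'
       = 'aababab'

The pumped string is 'aababab' with length 7.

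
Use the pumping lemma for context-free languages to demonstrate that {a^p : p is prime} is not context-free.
Assume for contradiction that L is context-free, and let p ≥ 1 be the pumping length given by the pumping lemma for CFLs.
Choose a prime q with q ≥ p and let s = a^q. Then s ∈ L and |s| = q ≥ p.
By the CFL pumping lemma, s = uvxyz for some u, v, x, y, z with |vxy| ≤ p, |vy| ≥ 1, and uv^i xy^i z ∈ L for every i ≥ 0.
All symbols are a's, so only lengths matter: let k = |vy|, with 1 ≤ k ≤ p. Then |uv^i xy^i z| = q + (i − 1)k.

Take i = q + 1: the length is q + qk = q(k + 1).
Both factors satisfy q ≥ 2 and k + 1 ≥ 2, so q(k + 1) is composite and uv^(q+1) xy^(q+1) z ∉ L.

This contradicts the CFL pumping lemma, which requires uv^i xy^i z ∈ L for all i ≥ 0.
Hence L = {a^p : p is prime} is not context-free. ∎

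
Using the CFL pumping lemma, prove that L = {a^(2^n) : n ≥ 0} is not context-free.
Assume for contradiction that L is context-free, and let p ≥ 1 be the pumping length given by the pumping lemma for CFLs.
Choose s = a^(2^p). Then s ∈ L and |s| = 2^p ≥ p.
By the CFL pumping lemma, s = uvxyz for some u, v, x, y, z with |vxy| ≤ p, |vy| ≥ 1, and uv^i xy^i z ∈ L for every i ≥ 0.
All symbols are a's, so only lengths matter: let k = |vy|, with 1 ≤ k ≤ |vxy| ≤ p < 2^p.

Take i = 2: |uv²xy²z| = 2^p + k, and 2^p < 2^p + k < 2^p + 2^p = 2^(p+1).
So the length lies strictly between consecutive powers of two and is not a power of 2; uv²xy²z ∉ L.

This contradicts the CFL pumping lemma, which requires uv^i xy^i z ∈ L for all i ≥ 0.
Hence L = {a^(2^n) : n ≥ 0} is not context-free. ∎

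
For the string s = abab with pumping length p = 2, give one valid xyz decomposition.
x = '', y = 'ab', z = 'ab'

For s = abab and p = 2, one valid decomposition is:
- x = '' (length 0)
- y = 'ab' (length 2)
- z = 'ab' (length 2)

Verification:
- xyz = '' + 'ab' + 'ab' = abab ✓
- |xy| = 2 ≤ 2 ✓
- |y| = 2 > 0 ✓

All pumping lemma constraints are satisfied.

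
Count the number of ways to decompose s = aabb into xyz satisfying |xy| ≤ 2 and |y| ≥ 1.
3

For s = 'aabb' with pumping length p = 2:

Constraints: |xy| ≤ 2, |y| > 0

Valid decompositions (|xy| ≤ p, |y| ≥ 1):
  • x='', y='a', z='abb'
  • x='a', y='a', z='bb'
  • x='', y='aa', z='bb'

Total count: 3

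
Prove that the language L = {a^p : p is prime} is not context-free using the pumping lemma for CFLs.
Assume for contradiction that L is context-free, and let p ≥ 1 be the pumping length given by the pumping lemma for CFLs.
Choose a prime q with q ≥ p and let s = a^q. Then s ∈ L and |s| = q ≥ p.
By the CFL pumping lemma, s = uvxyz for some u, v, x, y, z with |vxy| ≤ p, |vy| ≥ 1, and uv^i xy^i z ∈ L for every i ≥ 0.
All symbols are a's, so only lengths matter: let k = |vy|, with 1 ≤ k ≤ p. Then |uv^i xy^i z| = q + (i − 1)k.

Take i = q + 1: the length is q + qk = q(k + 1).
Both factors satisfy q ≥ 2 and k + 1 ≥ 2, so q(k + 1) is composite and uv^(q+1) xy^(q+1) z ∉ L.

This contradicts the CFL pumping lemma, which requires uv^i xy^i z ∈ L for all i ≥ 0.
Hence L = {a^p : p is prime} is not context-free. ∎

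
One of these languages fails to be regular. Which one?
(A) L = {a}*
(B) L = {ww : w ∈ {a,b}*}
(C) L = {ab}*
(B) {ww : w ∈ {a,b}*}

(B) L = {ww : w ∈ {a,b}*} is NOT regular.

The pumping lemma can be used to prove this:
After pumping, the two halves no longer match

The other languages are regular because they can be recognized by finite automata.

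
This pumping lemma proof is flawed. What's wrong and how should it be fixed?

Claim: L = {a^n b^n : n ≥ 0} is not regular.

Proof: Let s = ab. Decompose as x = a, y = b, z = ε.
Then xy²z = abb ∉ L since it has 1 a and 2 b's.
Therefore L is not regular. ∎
Error: The string s = ab might be shorter than the pumping length p.

Correction: Choose s = a^p b^p to ensure |s| ≥ p. Also, the decomposition is wrong: with |xy| ≤ p, y cannot include b's when s starts with p a's.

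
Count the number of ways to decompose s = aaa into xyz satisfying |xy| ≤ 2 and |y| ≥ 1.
3

For s = 'aaa' with pumping length p = 2:

Constraints: |xy| ≤ 2, |y| > 0

Valid decompositions (|xy| ≤ p, |y| ≥ 1):
  • x='', y='a', z='aa'
  • x='a', y='a', z='a'
  • x='', y='aa', z='a'

Total count: 3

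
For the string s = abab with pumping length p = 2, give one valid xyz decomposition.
x = '', y = 'a', z = 'bab'

For s = abab and p = 2, one valid decomposition is:
- x = '' (length 0)
- y = 'a' (length 1)
- z = 'bab' (length 3)

Verification:
- xyz = '' + 'a' + 'bab' = abab ✓
- |xy| = 1 ≤ 2 ✓
- |y| = 1 > 0 ✓

All pumping lemma constraints are satisfied.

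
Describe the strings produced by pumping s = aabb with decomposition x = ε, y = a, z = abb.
{xy^i z : i ≥ 0} = {a^(i+1) b^2 : i ≥ 0} = {abb, aabb, aaabb, ...}

With x = ε, y = a, z = abb: Starting with aabb and pumping the first 'a' (z = abb keeps the second 'a'), we get strings with i+1 a's followed by 2 b's for i = 0, 1, 2, ...; note bb is not produced because z always contributes one a.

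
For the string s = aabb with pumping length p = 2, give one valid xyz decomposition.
x = '', y = 'a', z = 'abb'

For s = aabb and p = 2, one valid decomposition is:
- x = '' (length 0)
- y = 'a' (length 1)
- z = 'abb' (length 3)

Verification:
- xyz = '' + 'a' + 'abb' = aabb ✓
- |xy| = 1 ≤ 2 ✓
- |y| = 1 > 0 ✓

All pumping lemma constraints are satisfied.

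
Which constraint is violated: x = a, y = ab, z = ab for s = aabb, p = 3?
Violated: xyz = s

The decomposition x = a, y = ab, z = ab for s = aabb with p = 3
violates the constraint: xyz = s

xyz = 'a' + 'ab' + 'ab' = 'aabab' ≠ 'aabb' = s. The decomposition doesn't reconstruct s.

Pumping lemma constraints:
1. xyz = s (decomposition is valid)
2. |xy| ≤ p
3. |y| > 0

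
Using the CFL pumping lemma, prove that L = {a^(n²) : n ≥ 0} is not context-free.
Assume for contradiction that L is context-free, and let p ≥ 1 be the pumping length given by the pumping lemma for CFLs.
Choose s = a^(p²). Then s ∈ L and |s| = p² ≥ p.
By the CFL pumping lemma, s = uvxyz for some u, v, x, y, z with |vxy| ≤ p, |vy| ≥ 1, and uv^i xy^i z ∈ L for every i ≥ 0.
All symbols are a's, so only lengths matter: let k = |vy|, with 1 ≤ k ≤ |vxy| ≤ p.

Take i = 2: |uv²xy²z| = p² + k, and p² < p² + k ≤ p² + p < (p + 1)².
So the length lies strictly between consecutive squares and is not a perfect square; uv²xy²z ∉ L.

This contradicts the CFL pumping lemma, which requires uv^i xy^i z ∈ L for all i ≥ 0.
Hence L = {a^(n²) : n ≥ 0} is not context-free. ∎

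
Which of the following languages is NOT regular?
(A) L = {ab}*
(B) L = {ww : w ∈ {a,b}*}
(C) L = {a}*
(B) {ww : w ∈ {a,b}*}

(B) L = {ww : w ∈ {a,b}*} is NOT regular.

The pumping lemma can be used to prove this:
After pumping, the two halves no longer match

The other languages are regular because they can be recognized by finite automata.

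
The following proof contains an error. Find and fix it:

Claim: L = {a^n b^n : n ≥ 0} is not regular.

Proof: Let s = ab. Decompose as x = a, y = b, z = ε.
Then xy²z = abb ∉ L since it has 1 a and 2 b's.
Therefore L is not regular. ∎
Error: The string s = ab might be shorter than the pumping length p.

Correction: Choose s = a^p b^p to ensure |s| ≥ p. Also, the decomposition is wrong: with |xy| ≤ p, y cannot include b's when s starts with p a's.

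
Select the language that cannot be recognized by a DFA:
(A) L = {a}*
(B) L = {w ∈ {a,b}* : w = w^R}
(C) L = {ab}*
(B) {w ∈ {a,b}* : w = w^R}

(B) L = {w ∈ {a,b}* : w = w^R} is NOT regular.

The pumping lemma can be used to prove this:
After pumping, the string is no longer symmetric

The other languages are regular because they can be recognized by finite automata.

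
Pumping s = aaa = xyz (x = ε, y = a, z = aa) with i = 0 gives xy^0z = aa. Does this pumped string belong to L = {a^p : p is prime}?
Yes

xy⁰z = ε · ε · aa = aa.
aa has length 2, which is prime, so it is in L.
(A single pumped string landing in L is not a contradiction by itself; a non-regularity proof needs some i for which xy^i z ∉ L, for every admissible decomposition.)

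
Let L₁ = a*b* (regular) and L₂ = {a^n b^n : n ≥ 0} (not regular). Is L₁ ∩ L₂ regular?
No — L₁ ∩ L₂ is not regular.

Every string a^n b^n already lies in a*b*, so L₁ ∩ L₂ = {a^n b^n : n ≥ 0} = L₂ itself, which is the standard non-regular language (pump s = a^p b^p).

Note that the bare facts "L₁ regular, L₂ non-regular" do not settle the question by themselves: the closure of regular languages under ∪, ∩, complement and difference applies only when BOTH operands are regular. With a non-regular operand the result can come out regular or non-regular depending on the specific languages, so one has to work out L₁ ∩ L₂ for this particular pair, as above.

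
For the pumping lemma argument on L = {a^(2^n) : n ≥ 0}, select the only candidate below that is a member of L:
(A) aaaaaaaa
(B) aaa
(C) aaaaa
(A) aaaaaaaa

The pumping lemma is applied to a string s that lies in L, so first check membership of each option:
- (A) aaaaaaaa has length 8 = 2^3, so it is in L ✓
- (B) aaa has length 3, strictly between 2^1 = 2 and 2^2 = 4, so it is not in L ✗
- (C) aaaaa has length 5, strictly between 2^2 = 4 and 2^3 = 8, so it is not in L ✗

Only (A) aaaaaaaa is in L, so it is the only candidate that could play the role of s.
(In a complete proof one picks s in terms of the pumping length p so that |s| ≥ p is guaranteed; a fixed string like aaaaaaaa illustrates the shape of such an s.)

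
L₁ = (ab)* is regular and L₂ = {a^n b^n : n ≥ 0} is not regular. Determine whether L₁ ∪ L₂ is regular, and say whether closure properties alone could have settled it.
No — L₁ ∪ L₂ is not regular.

Let U = (ab)* ∪ {a^n b^n}. If U were regular, then U ∩ aa*bb* would be regular (closure under intersection with a regular language). But (ab)* ∩ aa*bb* = {ab} and {a^n b^n} ∩ aa*bb* = {a^n b^n : n ≥ 1}, so U ∩ aa*bb* = {a^n b^n : n ≥ 1}, which is not regular. Hence U is not regular.

Note that the bare facts "L₁ regular, L₂ non-regular" do not settle the question by themselves: the closure of regular languages under ∪, ∩, complement and difference applies only when BOTH operands are regular. With a non-regular operand the result can come out regular or non-regular depending on the specific languages, so one has to work out L₁ ∪ L₂ for this particular pair, as above.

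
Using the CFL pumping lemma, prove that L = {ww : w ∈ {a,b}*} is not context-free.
Assume for contradiction that L is context-free, and let p ≥ 1 be the pumping length given by the pumping lemma for CFLs.
Choose s = a^p b^p a^p b^p. Then s ∈ L (take w = a^p b^p) and |s| = 4p ≥ p.
By the CFL pumping lemma, s = uvxyz for some u, v, x, y, z with |vxy| ≤ p, |vy| ≥ 1, and uv^i xy^i z ∈ L for every i ≥ 0.

Write s as four blocks A₁ B₁ A₂ B₂ with A₁ = A₂ = a^p and B₁ = B₂ = b^p. Since |vxy| ≤ p, the window vxy lies inside at most two adjacent blocks. Take i = 0 and let t = uxz, so |t| = 4p − |vy| with 1 ≤ |vy| ≤ p. If |t| is odd, t ∉ L immediately, so assume |vy| is even (hence |vy| ≥ 2) and |t|/2 = 2p − |vy|/2, which satisfies p ≤ |t|/2 ≤ 2p − 1.

Case 1 (vxy inside A₁B₁): t = a^(p−j) b^(p−l) a^p b^p with j + l = |vy|. The second half of t has length < 2p, so it is a suffix of the trailing a^p b^p and ends in b; the first half is a^(p−j) b^(p−l) a^((j+l)/2), which ends in a because (j+l)/2 ≥ 1. The halves differ, so t ∉ L.

Case 2 (vxy inside B₁A₂, straddling the middle): t = a^p b^(p−j) a^(p−l) b^p with j + l = |vy|. If t = ww, then w is a prefix of t of length ≥ p, so w begins with a^p; and w is a suffix of t of length ≥ p, so w ends with b^p. That forces |w| ≥ 2p, contradicting |w| = |t|/2 ≤ 2p − 1. So t ∉ L.

Case 3 (vxy inside A₂B₂): t = a^p b^p a^(p−j) b^(p−l) with j + l = |vy|. The first half of t is a prefix of a^p b^p, so it begins with a; the second half is b^((j+l)/2) a^(p−j) b^(p−l), which begins with b. The halves differ, so t ∉ L.

In every case uv⁰xy⁰z = uxz ∉ L.

This contradicts the CFL pumping lemma, which requires uv^i xy^i z ∈ L for all i ≥ 0.
Hence L = {ww : w ∈ {a,b}*} is not context-free. ∎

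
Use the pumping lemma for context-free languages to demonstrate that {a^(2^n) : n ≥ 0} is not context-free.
Assume for contradiction that L is context-free, and let p ≥ 1 be the pumping length given by the pumping lemma for CFLs.
Choose s = a^(2^p). Then s ∈ L and |s| = 2^p ≥ p.
By the CFL pumping lemma, s = uvxyz for some u, v, x, y, z with |vxy| ≤ p, |vy| ≥ 1, and uv^i xy^i z ∈ L for every i ≥ 0.
All symbols are a's, so only lengths matter: let k = |vy|, with 1 ≤ k ≤ |vxy| ≤ p < 2^p.

Take i = 2: |uv²xy²z| = 2^p + k, and 2^p < 2^p + k < 2^p + 2^p = 2^(p+1).
So the length lies strictly between consecutive powers of two and is not a power of 2; uv²xy²z ∉ L.

This contradicts the CFL pumping lemma, which requires uv^i xy^i z ∈ L for all i ≥ 0.
Hence L = {a^(2^n) : n ≥ 0} is not context-free. ∎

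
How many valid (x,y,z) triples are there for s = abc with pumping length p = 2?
3

For s = 'abc' with pumping length p = 2:

Constraints: |xy| ≤ 2, |y| > 0

Valid decompositions (|xy| ≤ p, |y| ≥ 1):
  • x='', y='a', z='bc'
  • x='a', y='b', z='c'
  • x='', y='ab', z='c'

Total count: 3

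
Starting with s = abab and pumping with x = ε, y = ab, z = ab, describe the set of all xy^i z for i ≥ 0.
{xy^i z : i ≥ 0} = {(ab)^(i+1) : i ≥ 0} = {ab, abab, ababab, ...}

With x = ε, y = ab, z = ab: Pumping 'ab' gives strings of alternating a's and b's.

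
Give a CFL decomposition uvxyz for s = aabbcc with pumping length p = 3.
u='aa', v='b', x='b', y='c', z='c'

For s = aabbcc with pumping length p = 3:

One valid decomposition:
- u = 'aa'
- v = 'b'
- x = 'b'
- y = 'c'
- z = 'c'

Verification:
- uvxyz = 'aa' + 'b' + 'b' + 'c' + 'c' = aabbcc ✓
- |vxy| = |'bbc'| = 3 ≤ 3 ✓
- |vy| = |'bc'| = 2 > 0 ✓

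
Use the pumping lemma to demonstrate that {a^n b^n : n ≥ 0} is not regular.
Assume for contradiction that L is regular, and let p ≥ 1 be the pumping length given by the pumping lemma.
Choose s = a^p b^p. Then s ∈ L and |s| = 2p ≥ p.
By the pumping lemma, s = xyz for some x, y, z with |xy| ≤ p, |y| ≥ 1, and xy^i z ∈ L for every i ≥ 0.
Since |xy| ≤ p and the first p symbols of s are all a's, we must have y = a^k for some k with 1 ≤ k ≤ p.

Take i = 2: xy²z = a^(p + k) b^p.
This string has p + k a's but p b's, and p + k > p because k ≥ 1. So xy²z ∉ L.

This contradicts the pumping lemma, which requires xy^i z ∈ L for all i ≥ 0.
Hence L = {a^n b^n : n ≥ 0} is not regular. ∎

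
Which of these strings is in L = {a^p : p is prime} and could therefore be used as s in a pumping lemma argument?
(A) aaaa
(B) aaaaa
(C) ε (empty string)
(B) aaaaa

The pumping lemma is applied to a string s that lies in L, so first check membership of each option:
- (A) aaaa has length 4 = 2 × 2, which is not prime, so it is not in L ✗
- (B) aaaaa has length 5, which is prime, so it is in L ✓
- (C) ε has length 0, which is not prime, so it is not in L ✗

Only (B) aaaaa is in L, so it is the only candidate that could play the role of s.
(In a complete proof one picks s in terms of the pumping length p so that |s| ≥ p is guaranteed; a fixed string like aaaaa illustrates the shape of such an s.)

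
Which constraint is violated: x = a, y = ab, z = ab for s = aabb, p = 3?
Violated: xyz = s

The decomposition x = a, y = ab, z = ab for s = aabb with p = 3
violates the constraint: xyz = s

xyz = 'a' + 'ab' + 'ab' = 'aabab' ≠ 'aabb' = s. The decomposition doesn't reconstruct s.

Pumping lemma constraints:
1. xyz = s (decomposition is valid)
2. |xy| ≤ p
3. |y| > 0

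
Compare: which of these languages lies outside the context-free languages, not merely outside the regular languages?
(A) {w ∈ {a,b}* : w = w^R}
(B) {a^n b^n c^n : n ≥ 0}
(B) {a^n b^n c^n : n ≥ 0}

(B) {a^n b^n c^n : n ≥ 0} requires the CFL pumping lemma.

- {w ∈ {a,b}* : w = w^R} is context-free (but not regular)
  • Can be shown non-regular with the regular pumping lemma
  • After pumping, the string is no longer symmetric

- {a^n b^n c^n : n ≥ 0} is NOT context-free
  • Requires the CFL pumping lemma to prove
  • Cannot maintain three equal counts simultaneously

The CFL pumping lemma is "stronger" in that it can prove non-membership
in the larger class of context-free languages.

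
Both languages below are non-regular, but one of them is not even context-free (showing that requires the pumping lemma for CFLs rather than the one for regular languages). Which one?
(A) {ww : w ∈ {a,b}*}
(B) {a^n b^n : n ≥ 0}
(A) {ww : w ∈ {a,b}*}

(A) {ww : w ∈ {a,b}*} requires the CFL pumping lemma.

- {a^n b^n : n ≥ 0} is context-free (but not regular)
  • Can be shown non-regular with the regular pumping lemma
  • After pumping, the number of a's and b's become unequal

- {ww : w ∈ {a,b}*} is NOT context-free
  • Requires the CFL pumping lemma to prove
  • Even a PDA cannot compare two arbitrary halves symbol by symbol; CFL pumping on a^p b^p a^p b^p fails

The CFL pumping lemma is "stronger" in that it can prove non-membership
in the larger class of context-free languages.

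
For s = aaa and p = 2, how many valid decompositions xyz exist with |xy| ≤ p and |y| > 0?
3

For s = 'aaa' with pumping length p = 2:

Constraints: |xy| ≤ 2, |y| > 0

Valid decompositions (|xy| ≤ p, |y| ≥ 1):
  • x='', y='a', z='aa'
  • x='a', y='a', z='a'
  • x='', y='aa', z='a'

Total count: 3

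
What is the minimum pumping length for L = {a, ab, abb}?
p = 4

For a finite language L, the pumping lemma holds vacuously if p > max|s| for s ∈ L.

The longest string in L = {a, ab, abb} has length 3.
If p = 4, then no string s ∈ L has |s| ≥ p, so the condition is vacuously true.

The minimum pumping length is p = 4.

Why no smaller p works: for any p ≤ 3, the longest string s ∈ L has |s| = 3 ≥ p, so it would
have to be pumpable; but pumping up (i = 2, 3, ...) produces ever longer strings, which cannot all lie in the
finite language L. So the pumping property fails for every p ≤ 3.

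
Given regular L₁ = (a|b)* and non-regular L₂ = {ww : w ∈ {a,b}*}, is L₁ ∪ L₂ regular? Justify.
Yes — L₁ ∪ L₂ is regular.

{ww} ⊆ (a|b)*, so L₁ ∪ L₂ = (a|b)*, which is regular.

Note that the bare facts "L₁ regular, L₂ non-regular" do not settle the question by themselves: the closure of regular languages under ∪, ∩, complement and difference applies only when BOTH operands are regular. With a non-regular operand the result can come out regular or non-regular depending on the specific languages, so one has to work out L₁ ∪ L₂ for this particular pair, as above.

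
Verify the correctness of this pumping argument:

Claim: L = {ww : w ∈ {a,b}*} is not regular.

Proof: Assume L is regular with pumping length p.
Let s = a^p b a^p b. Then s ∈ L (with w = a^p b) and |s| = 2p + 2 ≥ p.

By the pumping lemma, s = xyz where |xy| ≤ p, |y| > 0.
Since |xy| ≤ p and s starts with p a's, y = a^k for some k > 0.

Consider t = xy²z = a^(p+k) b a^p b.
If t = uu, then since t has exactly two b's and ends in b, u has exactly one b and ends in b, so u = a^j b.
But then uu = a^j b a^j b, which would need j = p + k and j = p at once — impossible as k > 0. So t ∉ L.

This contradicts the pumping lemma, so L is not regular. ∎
The proof is correct.

This proof is valid because:
1. s = a^p b a^p b is in L and is chosen in terms of p, so |s| ≥ p holds for every p
2. The decomposition analysis is correct: |xy| ≤ p forces y to lie inside the leading a's
3. The contradiction is valid: the argument shows a^(p+k) b a^p b cannot be split into two equal halves
4. The conclusion follows logically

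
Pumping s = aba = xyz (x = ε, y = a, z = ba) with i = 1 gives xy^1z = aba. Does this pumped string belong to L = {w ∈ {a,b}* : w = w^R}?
Yes

xy¹z = ε · a · ba = aba.
aba reversed is aba, the same string, so it is a palindrome and is in L.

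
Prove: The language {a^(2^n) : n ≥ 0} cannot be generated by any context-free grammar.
Assume for contradiction that L is context-free, and let p ≥ 1 be the pumping length given by the pumping lemma for CFLs.
Choose s = a^(2^p). Then s ∈ L and |s| = 2^p ≥ p.
By the CFL pumping lemma, s = uvxyz for some u, v, x, y, z with |vxy| ≤ p, |vy| ≥ 1, and uv^i xy^i z ∈ L for every i ≥ 0.
All symbols are a's, so only lengths matter: let k = |vy|, with 1 ≤ k ≤ |vxy| ≤ p < 2^p.

Take i = 2: |uv²xy²z| = 2^p + k, and 2^p < 2^p + k < 2^p + 2^p = 2^(p+1).
So the length lies strictly between consecutive powers of two and is not a power of 2; uv²xy²z ∉ L.

This contradicts the CFL pumping lemma, which requires uv^i xy^i z ∈ L for all i ≥ 0.
Hence L = {a^(2^n) : n ≥ 0} is not context-free. ∎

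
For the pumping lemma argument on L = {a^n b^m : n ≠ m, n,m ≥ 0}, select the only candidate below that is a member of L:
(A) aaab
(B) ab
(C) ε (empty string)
(A) aaab

The pumping lemma is applied to a string s that lies in L, so first check membership of each option:
- (A) aaab = a^3 b^1 with 3 ≠ 1, so it is in L ✓
- (B) ab = a^1 b^1 has n = m = 1, so it is not in L ✗
- (C) ε = a^0 b^0 has n = m = 0, so it is not in L ✗

Only (A) aaab is in L, so it is the only candidate that could play the role of s.
(In a complete proof one picks s in terms of the pumping length p so that |s| ≥ p is guaranteed; a fixed string like aaab illustrates the shape of such an s.)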